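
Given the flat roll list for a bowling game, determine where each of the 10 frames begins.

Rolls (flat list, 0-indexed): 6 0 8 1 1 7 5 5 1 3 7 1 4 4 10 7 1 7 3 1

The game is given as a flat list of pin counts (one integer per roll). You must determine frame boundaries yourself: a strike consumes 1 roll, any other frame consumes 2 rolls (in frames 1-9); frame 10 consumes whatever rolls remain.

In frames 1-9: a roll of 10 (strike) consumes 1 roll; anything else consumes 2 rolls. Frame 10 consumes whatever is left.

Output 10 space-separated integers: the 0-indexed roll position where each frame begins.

Frame 1 starts at roll index 0: rolls=6,0 (sum=6), consumes 2 rolls
Frame 2 starts at roll index 2: rolls=8,1 (sum=9), consumes 2 rolls
Frame 3 starts at roll index 4: rolls=1,7 (sum=8), consumes 2 rolls
Frame 4 starts at roll index 6: rolls=5,5 (sum=10), consumes 2 rolls
Frame 5 starts at roll index 8: rolls=1,3 (sum=4), consumes 2 rolls
Frame 6 starts at roll index 10: rolls=7,1 (sum=8), consumes 2 rolls
Frame 7 starts at roll index 12: rolls=4,4 (sum=8), consumes 2 rolls
Frame 8 starts at roll index 14: roll=10 (strike), consumes 1 roll
Frame 9 starts at roll index 15: rolls=7,1 (sum=8), consumes 2 rolls
Frame 10 starts at roll index 17: 3 remaining rolls

Answer: 0 2 4 6 8 10 12 14 15 17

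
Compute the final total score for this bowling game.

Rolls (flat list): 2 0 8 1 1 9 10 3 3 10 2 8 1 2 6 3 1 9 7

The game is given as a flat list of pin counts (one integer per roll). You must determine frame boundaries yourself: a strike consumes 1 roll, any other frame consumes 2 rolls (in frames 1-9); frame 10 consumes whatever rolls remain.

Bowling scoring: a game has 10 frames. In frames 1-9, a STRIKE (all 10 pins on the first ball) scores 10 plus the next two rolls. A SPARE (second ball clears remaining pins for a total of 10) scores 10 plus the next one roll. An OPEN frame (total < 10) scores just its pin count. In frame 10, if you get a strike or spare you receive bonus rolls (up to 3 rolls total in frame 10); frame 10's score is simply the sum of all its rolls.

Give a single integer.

Answer: 113

Derivation:
Frame 1: OPEN (2+0=2). Cumulative: 2
Frame 2: OPEN (8+1=9). Cumulative: 11
Frame 3: SPARE (1+9=10). 10 + next roll (10) = 20. Cumulative: 31
Frame 4: STRIKE. 10 + next two rolls (3+3) = 16. Cumulative: 47
Frame 5: OPEN (3+3=6). Cumulative: 53
Frame 6: STRIKE. 10 + next two rolls (2+8) = 20. Cumulative: 73
Frame 7: SPARE (2+8=10). 10 + next roll (1) = 11. Cumulative: 84
Frame 8: OPEN (1+2=3). Cumulative: 87
Frame 9: OPEN (6+3=9). Cumulative: 96
Frame 10: SPARE. Sum of all frame-10 rolls (1+9+7) = 17. Cumulative: 113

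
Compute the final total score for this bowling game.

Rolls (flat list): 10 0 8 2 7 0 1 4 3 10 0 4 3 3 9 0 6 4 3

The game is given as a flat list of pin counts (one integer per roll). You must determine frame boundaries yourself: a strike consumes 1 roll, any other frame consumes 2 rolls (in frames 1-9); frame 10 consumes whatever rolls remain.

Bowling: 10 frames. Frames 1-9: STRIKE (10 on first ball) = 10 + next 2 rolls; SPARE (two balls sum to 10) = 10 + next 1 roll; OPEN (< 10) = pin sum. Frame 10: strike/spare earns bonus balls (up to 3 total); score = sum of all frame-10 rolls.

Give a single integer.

Answer: 89

Derivation:
Frame 1: STRIKE. 10 + next two rolls (0+8) = 18. Cumulative: 18
Frame 2: OPEN (0+8=8). Cumulative: 26
Frame 3: OPEN (2+7=9). Cumulative: 35
Frame 4: OPEN (0+1=1). Cumulative: 36
Frame 5: OPEN (4+3=7). Cumulative: 43
Frame 6: STRIKE. 10 + next two rolls (0+4) = 14. Cumulative: 57
Frame 7: OPEN (0+4=4). Cumulative: 61
Frame 8: OPEN (3+3=6). Cumulative: 67
Frame 9: OPEN (9+0=9). Cumulative: 76
Frame 10: SPARE. Sum of all frame-10 rolls (6+4+3) = 13. Cumulative: 89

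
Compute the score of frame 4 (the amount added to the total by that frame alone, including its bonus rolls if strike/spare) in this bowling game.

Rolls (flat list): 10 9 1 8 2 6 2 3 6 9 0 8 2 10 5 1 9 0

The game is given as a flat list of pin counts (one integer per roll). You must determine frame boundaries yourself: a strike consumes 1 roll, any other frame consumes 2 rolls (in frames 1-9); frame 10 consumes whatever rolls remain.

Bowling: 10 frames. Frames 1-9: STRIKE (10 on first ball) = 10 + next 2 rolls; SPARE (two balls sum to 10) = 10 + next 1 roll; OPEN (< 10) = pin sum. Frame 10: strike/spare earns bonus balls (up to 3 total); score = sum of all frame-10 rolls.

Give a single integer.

Answer: 8

Derivation:
Frame 1: STRIKE. 10 + next two rolls (9+1) = 20. Cumulative: 20
Frame 2: SPARE (9+1=10). 10 + next roll (8) = 18. Cumulative: 38
Frame 3: SPARE (8+2=10). 10 + next roll (6) = 16. Cumulative: 54
Frame 4: OPEN (6+2=8). Cumulative: 62
Frame 5: OPEN (3+6=9). Cumulative: 71
Frame 6: OPEN (9+0=9). Cumulative: 80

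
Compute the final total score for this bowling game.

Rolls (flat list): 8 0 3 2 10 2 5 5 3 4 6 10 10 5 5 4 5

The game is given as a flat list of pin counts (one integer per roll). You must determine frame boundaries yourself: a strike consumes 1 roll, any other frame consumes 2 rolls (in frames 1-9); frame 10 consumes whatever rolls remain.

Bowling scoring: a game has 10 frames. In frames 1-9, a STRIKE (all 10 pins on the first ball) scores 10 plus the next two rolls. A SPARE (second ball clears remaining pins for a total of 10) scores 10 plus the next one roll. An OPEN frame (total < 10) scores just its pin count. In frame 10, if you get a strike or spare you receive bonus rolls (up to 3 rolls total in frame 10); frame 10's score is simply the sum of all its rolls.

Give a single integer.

Answer: 133

Derivation:
Frame 1: OPEN (8+0=8). Cumulative: 8
Frame 2: OPEN (3+2=5). Cumulative: 13
Frame 3: STRIKE. 10 + next two rolls (2+5) = 17. Cumulative: 30
Frame 4: OPEN (2+5=7). Cumulative: 37
Frame 5: OPEN (5+3=8). Cumulative: 45
Frame 6: SPARE (4+6=10). 10 + next roll (10) = 20. Cumulative: 65
Frame 7: STRIKE. 10 + next two rolls (10+5) = 25. Cumulative: 90
Frame 8: STRIKE. 10 + next two rolls (5+5) = 20. Cumulative: 110
Frame 9: SPARE (5+5=10). 10 + next roll (4) = 14. Cumulative: 124
Frame 10: OPEN. Sum of all frame-10 rolls (4+5) = 9. Cumulative: 133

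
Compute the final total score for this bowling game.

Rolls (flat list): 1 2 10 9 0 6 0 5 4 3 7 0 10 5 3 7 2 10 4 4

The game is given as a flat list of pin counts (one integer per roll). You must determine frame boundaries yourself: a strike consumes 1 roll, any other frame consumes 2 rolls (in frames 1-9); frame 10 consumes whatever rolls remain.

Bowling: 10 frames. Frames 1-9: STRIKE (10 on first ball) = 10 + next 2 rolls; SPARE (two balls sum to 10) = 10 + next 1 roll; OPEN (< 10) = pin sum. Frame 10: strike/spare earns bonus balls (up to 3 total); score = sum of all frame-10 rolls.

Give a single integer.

Frame 1: OPEN (1+2=3). Cumulative: 3
Frame 2: STRIKE. 10 + next two rolls (9+0) = 19. Cumulative: 22
Frame 3: OPEN (9+0=9). Cumulative: 31
Frame 4: OPEN (6+0=6). Cumulative: 37
Frame 5: OPEN (5+4=9). Cumulative: 46
Frame 6: SPARE (3+7=10). 10 + next roll (0) = 10. Cumulative: 56
Frame 7: SPARE (0+10=10). 10 + next roll (5) = 15. Cumulative: 71
Frame 8: OPEN (5+3=8). Cumulative: 79
Frame 9: OPEN (7+2=9). Cumulative: 88
Frame 10: STRIKE. Sum of all frame-10 rolls (10+4+4) = 18. Cumulative: 106

Answer: 106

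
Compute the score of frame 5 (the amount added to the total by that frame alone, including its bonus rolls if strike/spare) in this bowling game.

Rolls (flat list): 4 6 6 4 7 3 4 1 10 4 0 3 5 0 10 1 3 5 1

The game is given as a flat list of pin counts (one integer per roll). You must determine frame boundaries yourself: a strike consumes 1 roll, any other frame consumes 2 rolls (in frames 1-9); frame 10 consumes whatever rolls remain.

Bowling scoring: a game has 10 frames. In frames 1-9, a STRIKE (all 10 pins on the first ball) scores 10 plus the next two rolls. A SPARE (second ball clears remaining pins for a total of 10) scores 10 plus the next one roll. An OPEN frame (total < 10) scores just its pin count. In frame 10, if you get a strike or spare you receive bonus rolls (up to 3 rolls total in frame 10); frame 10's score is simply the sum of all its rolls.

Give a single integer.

Frame 1: SPARE (4+6=10). 10 + next roll (6) = 16. Cumulative: 16
Frame 2: SPARE (6+4=10). 10 + next roll (7) = 17. Cumulative: 33
Frame 3: SPARE (7+3=10). 10 + next roll (4) = 14. Cumulative: 47
Frame 4: OPEN (4+1=5). Cumulative: 52
Frame 5: STRIKE. 10 + next two rolls (4+0) = 14. Cumulative: 66
Frame 6: OPEN (4+0=4). Cumulative: 70
Frame 7: OPEN (3+5=8). Cumulative: 78

Answer: 14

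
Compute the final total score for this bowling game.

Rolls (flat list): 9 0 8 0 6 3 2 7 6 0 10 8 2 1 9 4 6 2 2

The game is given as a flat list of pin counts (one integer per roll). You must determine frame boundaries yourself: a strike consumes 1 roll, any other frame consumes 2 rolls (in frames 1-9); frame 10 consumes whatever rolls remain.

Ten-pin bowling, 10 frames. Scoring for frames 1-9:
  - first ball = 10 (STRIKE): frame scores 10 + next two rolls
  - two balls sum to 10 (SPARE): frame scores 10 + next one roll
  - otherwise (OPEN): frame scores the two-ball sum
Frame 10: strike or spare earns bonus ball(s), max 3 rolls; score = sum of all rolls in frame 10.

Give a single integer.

Frame 1: OPEN (9+0=9). Cumulative: 9
Frame 2: OPEN (8+0=8). Cumulative: 17
Frame 3: OPEN (6+3=9). Cumulative: 26
Frame 4: OPEN (2+7=9). Cumulative: 35
Frame 5: OPEN (6+0=6). Cumulative: 41
Frame 6: STRIKE. 10 + next two rolls (8+2) = 20. Cumulative: 61
Frame 7: SPARE (8+2=10). 10 + next roll (1) = 11. Cumulative: 72
Frame 8: SPARE (1+9=10). 10 + next roll (4) = 14. Cumulative: 86
Frame 9: SPARE (4+6=10). 10 + next roll (2) = 12. Cumulative: 98
Frame 10: OPEN. Sum of all frame-10 rolls (2+2) = 4. Cumulative: 102

Answer: 102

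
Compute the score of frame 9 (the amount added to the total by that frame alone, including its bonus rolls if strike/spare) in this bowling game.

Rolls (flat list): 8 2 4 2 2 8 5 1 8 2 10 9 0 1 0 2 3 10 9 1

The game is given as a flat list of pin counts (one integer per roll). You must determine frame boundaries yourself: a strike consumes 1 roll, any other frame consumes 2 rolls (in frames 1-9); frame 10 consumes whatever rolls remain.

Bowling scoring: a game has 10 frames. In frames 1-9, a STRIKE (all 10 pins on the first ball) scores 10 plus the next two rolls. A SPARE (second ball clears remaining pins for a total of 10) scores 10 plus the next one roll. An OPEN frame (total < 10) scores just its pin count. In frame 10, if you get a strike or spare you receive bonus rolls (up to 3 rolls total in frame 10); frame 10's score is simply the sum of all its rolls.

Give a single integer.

Frame 1: SPARE (8+2=10). 10 + next roll (4) = 14. Cumulative: 14
Frame 2: OPEN (4+2=6). Cumulative: 20
Frame 3: SPARE (2+8=10). 10 + next roll (5) = 15. Cumulative: 35
Frame 4: OPEN (5+1=6). Cumulative: 41
Frame 5: SPARE (8+2=10). 10 + next roll (10) = 20. Cumulative: 61
Frame 6: STRIKE. 10 + next two rolls (9+0) = 19. Cumulative: 80
Frame 7: OPEN (9+0=9). Cumulative: 89
Frame 8: OPEN (1+0=1). Cumulative: 90
Frame 9: OPEN (2+3=5). Cumulative: 95
Frame 10: STRIKE. Sum of all frame-10 rolls (10+9+1) = 20. Cumulative: 115

Answer: 5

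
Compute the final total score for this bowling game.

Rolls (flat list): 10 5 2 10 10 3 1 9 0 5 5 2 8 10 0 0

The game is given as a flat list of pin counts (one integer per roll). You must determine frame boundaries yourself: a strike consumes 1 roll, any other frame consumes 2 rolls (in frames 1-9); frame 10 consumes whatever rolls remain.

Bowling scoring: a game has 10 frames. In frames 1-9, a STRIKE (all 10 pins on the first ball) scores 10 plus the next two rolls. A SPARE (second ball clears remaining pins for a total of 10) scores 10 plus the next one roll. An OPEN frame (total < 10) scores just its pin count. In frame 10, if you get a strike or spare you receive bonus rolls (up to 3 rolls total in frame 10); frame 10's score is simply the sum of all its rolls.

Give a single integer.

Answer: 116

Derivation:
Frame 1: STRIKE. 10 + next two rolls (5+2) = 17. Cumulative: 17
Frame 2: OPEN (5+2=7). Cumulative: 24
Frame 3: STRIKE. 10 + next two rolls (10+3) = 23. Cumulative: 47
Frame 4: STRIKE. 10 + next two rolls (3+1) = 14. Cumulative: 61
Frame 5: OPEN (3+1=4). Cumulative: 65
Frame 6: OPEN (9+0=9). Cumulative: 74
Frame 7: SPARE (5+5=10). 10 + next roll (2) = 12. Cumulative: 86
Frame 8: SPARE (2+8=10). 10 + next roll (10) = 20. Cumulative: 106
Frame 9: STRIKE. 10 + next two rolls (0+0) = 10. Cumulative: 116
Frame 10: OPEN. Sum of all frame-10 rolls (0+0) = 0. Cumulative: 116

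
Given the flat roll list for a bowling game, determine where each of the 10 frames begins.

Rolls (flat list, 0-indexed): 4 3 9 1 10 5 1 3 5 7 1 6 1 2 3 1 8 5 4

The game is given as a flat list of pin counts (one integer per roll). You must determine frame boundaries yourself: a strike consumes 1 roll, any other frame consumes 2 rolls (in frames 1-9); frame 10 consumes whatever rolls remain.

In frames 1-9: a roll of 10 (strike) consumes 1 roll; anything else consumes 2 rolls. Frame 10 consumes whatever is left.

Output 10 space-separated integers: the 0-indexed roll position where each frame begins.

Answer: 0 2 4 5 7 9 11 13 15 17

Derivation:
Frame 1 starts at roll index 0: rolls=4,3 (sum=7), consumes 2 rolls
Frame 2 starts at roll index 2: rolls=9,1 (sum=10), consumes 2 rolls
Frame 3 starts at roll index 4: roll=10 (strike), consumes 1 roll
Frame 4 starts at roll index 5: rolls=5,1 (sum=6), consumes 2 rolls
Frame 5 starts at roll index 7: rolls=3,5 (sum=8), consumes 2 rolls
Frame 6 starts at roll index 9: rolls=7,1 (sum=8), consumes 2 rolls
Frame 7 starts at roll index 11: rolls=6,1 (sum=7), consumes 2 rolls
Frame 8 starts at roll index 13: rolls=2,3 (sum=5), consumes 2 rolls
Frame 9 starts at roll index 15: rolls=1,8 (sum=9), consumes 2 rolls
Frame 10 starts at roll index 17: 2 remaining rolls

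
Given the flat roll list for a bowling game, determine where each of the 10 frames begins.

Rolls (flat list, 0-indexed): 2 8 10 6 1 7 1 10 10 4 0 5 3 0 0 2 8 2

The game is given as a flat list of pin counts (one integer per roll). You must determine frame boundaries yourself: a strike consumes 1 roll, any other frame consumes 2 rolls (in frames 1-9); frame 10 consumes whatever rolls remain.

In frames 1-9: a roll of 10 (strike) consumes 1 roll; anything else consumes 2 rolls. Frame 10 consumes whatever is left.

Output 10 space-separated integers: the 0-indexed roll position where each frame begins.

Answer: 0 2 3 5 7 8 9 11 13 15

Derivation:
Frame 1 starts at roll index 0: rolls=2,8 (sum=10), consumes 2 rolls
Frame 2 starts at roll index 2: roll=10 (strike), consumes 1 roll
Frame 3 starts at roll index 3: rolls=6,1 (sum=7), consumes 2 rolls
Frame 4 starts at roll index 5: rolls=7,1 (sum=8), consumes 2 rolls
Frame 5 starts at roll index 7: roll=10 (strike), consumes 1 roll
Frame 6 starts at roll index 8: roll=10 (strike), consumes 1 roll
Frame 7 starts at roll index 9: rolls=4,0 (sum=4), consumes 2 rolls
Frame 8 starts at roll index 11: rolls=5,3 (sum=8), consumes 2 rolls
Frame 9 starts at roll index 13: rolls=0,0 (sum=0), consumes 2 rolls
Frame 10 starts at roll index 15: 3 remaining rolls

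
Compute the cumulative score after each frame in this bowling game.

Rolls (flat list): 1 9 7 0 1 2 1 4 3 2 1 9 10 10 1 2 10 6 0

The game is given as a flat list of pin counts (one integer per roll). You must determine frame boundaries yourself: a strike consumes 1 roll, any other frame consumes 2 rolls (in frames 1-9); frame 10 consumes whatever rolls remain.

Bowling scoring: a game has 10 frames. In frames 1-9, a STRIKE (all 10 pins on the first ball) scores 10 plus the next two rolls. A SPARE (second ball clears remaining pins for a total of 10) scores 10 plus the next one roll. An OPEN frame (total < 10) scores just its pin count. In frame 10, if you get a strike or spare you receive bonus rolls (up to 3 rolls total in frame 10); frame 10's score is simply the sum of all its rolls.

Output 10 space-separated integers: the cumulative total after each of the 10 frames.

Frame 1: SPARE (1+9=10). 10 + next roll (7) = 17. Cumulative: 17
Frame 2: OPEN (7+0=7). Cumulative: 24
Frame 3: OPEN (1+2=3). Cumulative: 27
Frame 4: OPEN (1+4=5). Cumulative: 32
Frame 5: OPEN (3+2=5). Cumulative: 37
Frame 6: SPARE (1+9=10). 10 + next roll (10) = 20. Cumulative: 57
Frame 7: STRIKE. 10 + next two rolls (10+1) = 21. Cumulative: 78
Frame 8: STRIKE. 10 + next two rolls (1+2) = 13. Cumulative: 91
Frame 9: OPEN (1+2=3). Cumulative: 94
Frame 10: STRIKE. Sum of all frame-10 rolls (10+6+0) = 16. Cumulative: 110

Answer: 17 24 27 32 37 57 78 91 94 110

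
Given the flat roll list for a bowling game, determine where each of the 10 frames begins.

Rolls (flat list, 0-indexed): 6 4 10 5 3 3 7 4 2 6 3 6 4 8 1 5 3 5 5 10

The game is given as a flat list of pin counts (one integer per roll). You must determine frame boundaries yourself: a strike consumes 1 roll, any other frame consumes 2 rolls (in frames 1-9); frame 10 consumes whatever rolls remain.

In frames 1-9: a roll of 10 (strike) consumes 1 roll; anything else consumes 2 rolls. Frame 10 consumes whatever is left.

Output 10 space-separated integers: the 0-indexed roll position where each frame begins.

Frame 1 starts at roll index 0: rolls=6,4 (sum=10), consumes 2 rolls
Frame 2 starts at roll index 2: roll=10 (strike), consumes 1 roll
Frame 3 starts at roll index 3: rolls=5,3 (sum=8), consumes 2 rolls
Frame 4 starts at roll index 5: rolls=3,7 (sum=10), consumes 2 rolls
Frame 5 starts at roll index 7: rolls=4,2 (sum=6), consumes 2 rolls
Frame 6 starts at roll index 9: rolls=6,3 (sum=9), consumes 2 rolls
Frame 7 starts at roll index 11: rolls=6,4 (sum=10), consumes 2 rolls
Frame 8 starts at roll index 13: rolls=8,1 (sum=9), consumes 2 rolls
Frame 9 starts at roll index 15: rolls=5,3 (sum=8), consumes 2 rolls
Frame 10 starts at roll index 17: 3 remaining rolls

Answer: 0 2 3 5 7 9 11 13 15 17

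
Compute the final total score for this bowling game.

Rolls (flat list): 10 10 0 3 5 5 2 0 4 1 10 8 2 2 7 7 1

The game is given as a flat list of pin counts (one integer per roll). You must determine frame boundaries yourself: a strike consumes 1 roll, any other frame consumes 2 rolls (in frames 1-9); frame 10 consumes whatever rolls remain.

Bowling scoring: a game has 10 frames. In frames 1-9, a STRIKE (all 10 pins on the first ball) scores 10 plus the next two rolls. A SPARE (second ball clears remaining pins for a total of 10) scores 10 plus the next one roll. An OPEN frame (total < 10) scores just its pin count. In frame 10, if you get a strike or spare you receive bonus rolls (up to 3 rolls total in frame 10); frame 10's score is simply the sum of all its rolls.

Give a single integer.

Answer: 104

Derivation:
Frame 1: STRIKE. 10 + next two rolls (10+0) = 20. Cumulative: 20
Frame 2: STRIKE. 10 + next two rolls (0+3) = 13. Cumulative: 33
Frame 3: OPEN (0+3=3). Cumulative: 36
Frame 4: SPARE (5+5=10). 10 + next roll (2) = 12. Cumulative: 48
Frame 5: OPEN (2+0=2). Cumulative: 50
Frame 6: OPEN (4+1=5). Cumulative: 55
Frame 7: STRIKE. 10 + next two rolls (8+2) = 20. Cumulative: 75
Frame 8: SPARE (8+2=10). 10 + next roll (2) = 12. Cumulative: 87
Frame 9: OPEN (2+7=9). Cumulative: 96
Frame 10: OPEN. Sum of all frame-10 rolls (7+1) = 8. Cumulative: 104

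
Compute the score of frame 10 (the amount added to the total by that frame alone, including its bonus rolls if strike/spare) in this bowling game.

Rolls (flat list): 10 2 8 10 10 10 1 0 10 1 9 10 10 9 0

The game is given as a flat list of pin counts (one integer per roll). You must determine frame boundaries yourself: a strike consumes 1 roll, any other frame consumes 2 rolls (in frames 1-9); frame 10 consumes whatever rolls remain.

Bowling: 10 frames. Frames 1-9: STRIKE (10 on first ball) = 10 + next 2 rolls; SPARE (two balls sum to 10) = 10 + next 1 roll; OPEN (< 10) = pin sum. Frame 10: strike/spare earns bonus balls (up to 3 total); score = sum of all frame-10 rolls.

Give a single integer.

Frame 1: STRIKE. 10 + next two rolls (2+8) = 20. Cumulative: 20
Frame 2: SPARE (2+8=10). 10 + next roll (10) = 20. Cumulative: 40
Frame 3: STRIKE. 10 + next two rolls (10+10) = 30. Cumulative: 70
Frame 4: STRIKE. 10 + next two rolls (10+1) = 21. Cumulative: 91
Frame 5: STRIKE. 10 + next two rolls (1+0) = 11. Cumulative: 102
Frame 6: OPEN (1+0=1). Cumulative: 103
Frame 7: STRIKE. 10 + next two rolls (1+9) = 20. Cumulative: 123
Frame 8: SPARE (1+9=10). 10 + next roll (10) = 20. Cumulative: 143
Frame 9: STRIKE. 10 + next two rolls (10+9) = 29. Cumulative: 172
Frame 10: STRIKE. Sum of all frame-10 rolls (10+9+0) = 19. Cumulative: 191

Answer: 19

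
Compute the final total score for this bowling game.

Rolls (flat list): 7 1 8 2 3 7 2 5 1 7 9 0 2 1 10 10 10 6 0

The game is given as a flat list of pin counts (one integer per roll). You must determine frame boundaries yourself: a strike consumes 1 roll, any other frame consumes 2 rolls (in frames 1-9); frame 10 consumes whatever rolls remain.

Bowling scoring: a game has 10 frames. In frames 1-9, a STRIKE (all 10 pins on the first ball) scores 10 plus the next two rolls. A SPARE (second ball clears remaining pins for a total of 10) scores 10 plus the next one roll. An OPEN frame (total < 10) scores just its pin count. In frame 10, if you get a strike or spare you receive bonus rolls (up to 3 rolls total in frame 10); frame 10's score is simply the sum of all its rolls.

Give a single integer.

Frame 1: OPEN (7+1=8). Cumulative: 8
Frame 2: SPARE (8+2=10). 10 + next roll (3) = 13. Cumulative: 21
Frame 3: SPARE (3+7=10). 10 + next roll (2) = 12. Cumulative: 33
Frame 4: OPEN (2+5=7). Cumulative: 40
Frame 5: OPEN (1+7=8). Cumulative: 48
Frame 6: OPEN (9+0=9). Cumulative: 57
Frame 7: OPEN (2+1=3). Cumulative: 60
Frame 8: STRIKE. 10 + next two rolls (10+10) = 30. Cumulative: 90
Frame 9: STRIKE. 10 + next two rolls (10+6) = 26. Cumulative: 116
Frame 10: STRIKE. Sum of all frame-10 rolls (10+6+0) = 16. Cumulative: 132

Answer: 132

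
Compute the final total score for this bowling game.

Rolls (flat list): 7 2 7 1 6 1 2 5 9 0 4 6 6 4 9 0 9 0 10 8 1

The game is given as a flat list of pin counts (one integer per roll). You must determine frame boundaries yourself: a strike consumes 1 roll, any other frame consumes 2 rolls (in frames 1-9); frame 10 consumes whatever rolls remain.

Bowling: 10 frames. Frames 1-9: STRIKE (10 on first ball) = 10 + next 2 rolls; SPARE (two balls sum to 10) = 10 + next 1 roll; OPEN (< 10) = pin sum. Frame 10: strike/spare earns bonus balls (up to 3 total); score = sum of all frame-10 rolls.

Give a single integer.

Answer: 112

Derivation:
Frame 1: OPEN (7+2=9). Cumulative: 9
Frame 2: OPEN (7+1=8). Cumulative: 17
Frame 3: OPEN (6+1=7). Cumulative: 24
Frame 4: OPEN (2+5=7). Cumulative: 31
Frame 5: OPEN (9+0=9). Cumulative: 40
Frame 6: SPARE (4+6=10). 10 + next roll (6) = 16. Cumulative: 56
Frame 7: SPARE (6+4=10). 10 + next roll (9) = 19. Cumulative: 75
Frame 8: OPEN (9+0=9). Cumulative: 84
Frame 9: OPEN (9+0=9). Cumulative: 93
Frame 10: STRIKE. Sum of all frame-10 rolls (10+8+1) = 19. Cumulative: 112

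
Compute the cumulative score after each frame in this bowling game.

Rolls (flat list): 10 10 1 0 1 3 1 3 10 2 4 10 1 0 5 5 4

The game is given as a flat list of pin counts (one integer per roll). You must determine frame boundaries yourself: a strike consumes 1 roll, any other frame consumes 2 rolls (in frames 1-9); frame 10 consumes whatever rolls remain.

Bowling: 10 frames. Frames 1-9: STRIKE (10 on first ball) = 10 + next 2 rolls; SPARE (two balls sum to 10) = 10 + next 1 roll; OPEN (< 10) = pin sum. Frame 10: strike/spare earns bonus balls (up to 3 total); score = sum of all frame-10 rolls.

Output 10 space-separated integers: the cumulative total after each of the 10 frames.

Answer: 21 32 33 37 41 57 63 74 75 89

Derivation:
Frame 1: STRIKE. 10 + next two rolls (10+1) = 21. Cumulative: 21
Frame 2: STRIKE. 10 + next two rolls (1+0) = 11. Cumulative: 32
Frame 3: OPEN (1+0=1). Cumulative: 33
Frame 4: OPEN (1+3=4). Cumulative: 37
Frame 5: OPEN (1+3=4). Cumulative: 41
Frame 6: STRIKE. 10 + next two rolls (2+4) = 16. Cumulative: 57
Frame 7: OPEN (2+4=6). Cumulative: 63
Frame 8: STRIKE. 10 + next two rolls (1+0) = 11. Cumulative: 74
Frame 9: OPEN (1+0=1). Cumulative: 75
Frame 10: SPARE. Sum of all frame-10 rolls (5+5+4) = 14. Cumulative: 89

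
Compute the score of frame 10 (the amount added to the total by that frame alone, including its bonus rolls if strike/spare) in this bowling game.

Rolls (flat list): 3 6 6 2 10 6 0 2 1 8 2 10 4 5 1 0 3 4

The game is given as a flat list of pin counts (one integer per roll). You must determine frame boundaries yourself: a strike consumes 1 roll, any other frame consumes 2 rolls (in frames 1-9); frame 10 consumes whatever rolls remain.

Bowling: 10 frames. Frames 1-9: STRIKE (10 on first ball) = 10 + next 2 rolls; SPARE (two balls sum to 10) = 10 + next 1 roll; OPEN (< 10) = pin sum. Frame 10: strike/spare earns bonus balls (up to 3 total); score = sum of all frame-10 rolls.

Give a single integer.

Answer: 7

Derivation:
Frame 1: OPEN (3+6=9). Cumulative: 9
Frame 2: OPEN (6+2=8). Cumulative: 17
Frame 3: STRIKE. 10 + next two rolls (6+0) = 16. Cumulative: 33
Frame 4: OPEN (6+0=6). Cumulative: 39
Frame 5: OPEN (2+1=3). Cumulative: 42
Frame 6: SPARE (8+2=10). 10 + next roll (10) = 20. Cumulative: 62
Frame 7: STRIKE. 10 + next two rolls (4+5) = 19. Cumulative: 81
Frame 8: OPEN (4+5=9). Cumulative: 90
Frame 9: OPEN (1+0=1). Cumulative: 91
Frame 10: OPEN. Sum of all frame-10 rolls (3+4) = 7. Cumulative: 98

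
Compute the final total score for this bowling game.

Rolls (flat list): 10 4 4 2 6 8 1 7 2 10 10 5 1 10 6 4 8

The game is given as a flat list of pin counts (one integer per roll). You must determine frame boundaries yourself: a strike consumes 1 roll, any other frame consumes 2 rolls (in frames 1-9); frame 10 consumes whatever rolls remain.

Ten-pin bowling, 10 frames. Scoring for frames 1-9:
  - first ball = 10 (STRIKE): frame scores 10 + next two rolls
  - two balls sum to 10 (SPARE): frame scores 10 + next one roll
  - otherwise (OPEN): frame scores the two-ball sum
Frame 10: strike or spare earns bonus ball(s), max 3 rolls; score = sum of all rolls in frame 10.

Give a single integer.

Answer: 137

Derivation:
Frame 1: STRIKE. 10 + next two rolls (4+4) = 18. Cumulative: 18
Frame 2: OPEN (4+4=8). Cumulative: 26
Frame 3: OPEN (2+6=8). Cumulative: 34
Frame 4: OPEN (8+1=9). Cumulative: 43
Frame 5: OPEN (7+2=9). Cumulative: 52
Frame 6: STRIKE. 10 + next two rolls (10+5) = 25. Cumulative: 77
Frame 7: STRIKE. 10 + next two rolls (5+1) = 16. Cumulative: 93
Frame 8: OPEN (5+1=6). Cumulative: 99
Frame 9: STRIKE. 10 + next two rolls (6+4) = 20. Cumulative: 119
Frame 10: SPARE. Sum of all frame-10 rolls (6+4+8) = 18. Cumulative: 137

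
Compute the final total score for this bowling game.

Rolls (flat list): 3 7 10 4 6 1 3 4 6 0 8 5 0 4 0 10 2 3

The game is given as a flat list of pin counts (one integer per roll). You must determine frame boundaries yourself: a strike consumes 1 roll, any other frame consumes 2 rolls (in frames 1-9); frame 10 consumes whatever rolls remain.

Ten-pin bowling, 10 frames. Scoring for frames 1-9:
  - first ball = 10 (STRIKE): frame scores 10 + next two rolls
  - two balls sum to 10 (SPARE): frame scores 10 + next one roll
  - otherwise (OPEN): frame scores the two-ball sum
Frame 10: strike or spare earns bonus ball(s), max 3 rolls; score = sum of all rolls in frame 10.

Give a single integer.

Frame 1: SPARE (3+7=10). 10 + next roll (10) = 20. Cumulative: 20
Frame 2: STRIKE. 10 + next two rolls (4+6) = 20. Cumulative: 40
Frame 3: SPARE (4+6=10). 10 + next roll (1) = 11. Cumulative: 51
Frame 4: OPEN (1+3=4). Cumulative: 55
Frame 5: SPARE (4+6=10). 10 + next roll (0) = 10. Cumulative: 65
Frame 6: OPEN (0+8=8). Cumulative: 73
Frame 7: OPEN (5+0=5). Cumulative: 78
Frame 8: OPEN (4+0=4). Cumulative: 82
Frame 9: STRIKE. 10 + next two rolls (2+3) = 15. Cumulative: 97
Frame 10: OPEN. Sum of all frame-10 rolls (2+3) = 5. Cumulative: 102

Answer: 102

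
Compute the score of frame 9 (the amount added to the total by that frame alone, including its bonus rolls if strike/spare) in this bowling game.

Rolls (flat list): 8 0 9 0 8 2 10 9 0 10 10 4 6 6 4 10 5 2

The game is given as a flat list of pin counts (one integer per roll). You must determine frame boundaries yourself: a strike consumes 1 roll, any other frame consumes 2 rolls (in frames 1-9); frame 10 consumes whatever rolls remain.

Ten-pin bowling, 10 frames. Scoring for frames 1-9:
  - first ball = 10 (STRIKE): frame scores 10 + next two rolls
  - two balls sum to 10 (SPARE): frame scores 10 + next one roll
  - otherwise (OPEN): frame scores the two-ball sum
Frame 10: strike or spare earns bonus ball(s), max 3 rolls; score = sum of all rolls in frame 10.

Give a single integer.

Frame 1: OPEN (8+0=8). Cumulative: 8
Frame 2: OPEN (9+0=9). Cumulative: 17
Frame 3: SPARE (8+2=10). 10 + next roll (10) = 20. Cumulative: 37
Frame 4: STRIKE. 10 + next two rolls (9+0) = 19. Cumulative: 56
Frame 5: OPEN (9+0=9). Cumulative: 65
Frame 6: STRIKE. 10 + next two rolls (10+4) = 24. Cumulative: 89
Frame 7: STRIKE. 10 + next two rolls (4+6) = 20. Cumulative: 109
Frame 8: SPARE (4+6=10). 10 + next roll (6) = 16. Cumulative: 125
Frame 9: SPARE (6+4=10). 10 + next roll (10) = 20. Cumulative: 145
Frame 10: STRIKE. Sum of all frame-10 rolls (10+5+2) = 17. Cumulative: 162

Answer: 20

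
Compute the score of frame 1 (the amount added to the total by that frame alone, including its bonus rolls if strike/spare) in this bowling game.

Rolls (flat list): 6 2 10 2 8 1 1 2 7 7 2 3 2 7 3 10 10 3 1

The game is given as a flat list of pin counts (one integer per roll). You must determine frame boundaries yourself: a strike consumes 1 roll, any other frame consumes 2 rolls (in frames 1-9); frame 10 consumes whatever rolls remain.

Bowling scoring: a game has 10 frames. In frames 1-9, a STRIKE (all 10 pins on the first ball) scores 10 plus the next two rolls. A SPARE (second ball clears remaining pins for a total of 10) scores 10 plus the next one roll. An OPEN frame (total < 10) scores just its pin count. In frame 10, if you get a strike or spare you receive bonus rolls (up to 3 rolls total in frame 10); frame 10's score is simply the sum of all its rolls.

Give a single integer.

Frame 1: OPEN (6+2=8). Cumulative: 8
Frame 2: STRIKE. 10 + next two rolls (2+8) = 20. Cumulative: 28
Frame 3: SPARE (2+8=10). 10 + next roll (1) = 11. Cumulative: 39

Answer: 8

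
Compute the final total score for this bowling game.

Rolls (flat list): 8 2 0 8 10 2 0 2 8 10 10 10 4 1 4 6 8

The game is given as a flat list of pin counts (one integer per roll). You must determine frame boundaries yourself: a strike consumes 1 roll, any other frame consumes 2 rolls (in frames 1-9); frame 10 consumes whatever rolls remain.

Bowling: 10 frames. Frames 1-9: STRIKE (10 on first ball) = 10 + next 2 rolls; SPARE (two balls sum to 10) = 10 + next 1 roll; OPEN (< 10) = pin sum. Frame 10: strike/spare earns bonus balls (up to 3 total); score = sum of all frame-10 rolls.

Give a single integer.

Frame 1: SPARE (8+2=10). 10 + next roll (0) = 10. Cumulative: 10
Frame 2: OPEN (0+8=8). Cumulative: 18
Frame 3: STRIKE. 10 + next two rolls (2+0) = 12. Cumulative: 30
Frame 4: OPEN (2+0=2). Cumulative: 32
Frame 5: SPARE (2+8=10). 10 + next roll (10) = 20. Cumulative: 52
Frame 6: STRIKE. 10 + next two rolls (10+10) = 30. Cumulative: 82
Frame 7: STRIKE. 10 + next two rolls (10+4) = 24. Cumulative: 106
Frame 8: STRIKE. 10 + next two rolls (4+1) = 15. Cumulative: 121
Frame 9: OPEN (4+1=5). Cumulative: 126
Frame 10: SPARE. Sum of all frame-10 rolls (4+6+8) = 18. Cumulative: 144

Answer: 144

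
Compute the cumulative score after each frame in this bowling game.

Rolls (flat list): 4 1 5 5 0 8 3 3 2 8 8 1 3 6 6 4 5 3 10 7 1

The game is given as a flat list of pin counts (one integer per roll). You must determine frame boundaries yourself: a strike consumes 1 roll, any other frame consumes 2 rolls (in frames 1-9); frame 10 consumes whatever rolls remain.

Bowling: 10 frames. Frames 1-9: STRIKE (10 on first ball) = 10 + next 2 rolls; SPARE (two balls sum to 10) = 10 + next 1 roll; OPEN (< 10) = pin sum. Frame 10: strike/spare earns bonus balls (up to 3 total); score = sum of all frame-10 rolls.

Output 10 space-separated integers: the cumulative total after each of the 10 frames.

Frame 1: OPEN (4+1=5). Cumulative: 5
Frame 2: SPARE (5+5=10). 10 + next roll (0) = 10. Cumulative: 15
Frame 3: OPEN (0+8=8). Cumulative: 23
Frame 4: OPEN (3+3=6). Cumulative: 29
Frame 5: SPARE (2+8=10). 10 + next roll (8) = 18. Cumulative: 47
Frame 6: OPEN (8+1=9). Cumulative: 56
Frame 7: OPEN (3+6=9). Cumulative: 65
Frame 8: SPARE (6+4=10). 10 + next roll (5) = 15. Cumulative: 80
Frame 9: OPEN (5+3=8). Cumulative: 88
Frame 10: STRIKE. Sum of all frame-10 rolls (10+7+1) = 18. Cumulative: 106

Answer: 5 15 23 29 47 56 65 80 88 106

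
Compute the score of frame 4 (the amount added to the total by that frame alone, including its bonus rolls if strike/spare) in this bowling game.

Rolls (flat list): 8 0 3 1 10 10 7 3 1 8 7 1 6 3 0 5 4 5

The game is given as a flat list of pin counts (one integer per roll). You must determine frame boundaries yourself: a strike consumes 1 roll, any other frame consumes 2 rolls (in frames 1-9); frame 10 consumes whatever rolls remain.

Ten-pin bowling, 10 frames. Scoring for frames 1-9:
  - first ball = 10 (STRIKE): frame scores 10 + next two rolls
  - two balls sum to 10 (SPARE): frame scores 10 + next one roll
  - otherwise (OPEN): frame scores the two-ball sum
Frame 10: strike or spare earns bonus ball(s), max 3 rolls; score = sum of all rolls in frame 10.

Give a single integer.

Answer: 20

Derivation:
Frame 1: OPEN (8+0=8). Cumulative: 8
Frame 2: OPEN (3+1=4). Cumulative: 12
Frame 3: STRIKE. 10 + next two rolls (10+7) = 27. Cumulative: 39
Frame 4: STRIKE. 10 + next two rolls (7+3) = 20. Cumulative: 59
Frame 5: SPARE (7+3=10). 10 + next roll (1) = 11. Cumulative: 70
Frame 6: OPEN (1+8=9). Cumulative: 79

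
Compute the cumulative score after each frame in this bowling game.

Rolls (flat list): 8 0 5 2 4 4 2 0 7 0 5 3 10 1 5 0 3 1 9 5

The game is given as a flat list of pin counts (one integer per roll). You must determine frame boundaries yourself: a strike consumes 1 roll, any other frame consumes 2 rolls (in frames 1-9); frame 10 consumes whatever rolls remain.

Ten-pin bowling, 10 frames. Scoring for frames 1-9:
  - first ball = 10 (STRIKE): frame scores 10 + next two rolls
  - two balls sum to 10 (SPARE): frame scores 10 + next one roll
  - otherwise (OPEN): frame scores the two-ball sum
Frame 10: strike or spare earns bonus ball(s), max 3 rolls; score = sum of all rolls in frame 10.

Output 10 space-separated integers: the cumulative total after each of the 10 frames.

Answer: 8 15 23 25 32 40 56 62 65 80

Derivation:
Frame 1: OPEN (8+0=8). Cumulative: 8
Frame 2: OPEN (5+2=7). Cumulative: 15
Frame 3: OPEN (4+4=8). Cumulative: 23
Frame 4: OPEN (2+0=2). Cumulative: 25
Frame 5: OPEN (7+0=7). Cumulative: 32
Frame 6: OPEN (5+3=8). Cumulative: 40
Frame 7: STRIKE. 10 + next two rolls (1+5) = 16. Cumulative: 56
Frame 8: OPEN (1+5=6). Cumulative: 62
Frame 9: OPEN (0+3=3). Cumulative: 65
Frame 10: SPARE. Sum of all frame-10 rolls (1+9+5) = 15. Cumulative: 80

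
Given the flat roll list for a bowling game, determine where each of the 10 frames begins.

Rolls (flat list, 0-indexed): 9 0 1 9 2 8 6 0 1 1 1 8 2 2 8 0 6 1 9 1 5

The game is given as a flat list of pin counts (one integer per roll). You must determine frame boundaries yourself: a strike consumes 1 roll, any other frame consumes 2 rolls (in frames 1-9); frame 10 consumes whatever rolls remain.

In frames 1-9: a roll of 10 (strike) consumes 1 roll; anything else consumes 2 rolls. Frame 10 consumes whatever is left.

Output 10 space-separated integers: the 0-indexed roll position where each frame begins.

Answer: 0 2 4 6 8 10 12 14 16 18

Derivation:
Frame 1 starts at roll index 0: rolls=9,0 (sum=9), consumes 2 rolls
Frame 2 starts at roll index 2: rolls=1,9 (sum=10), consumes 2 rolls
Frame 3 starts at roll index 4: rolls=2,8 (sum=10), consumes 2 rolls
Frame 4 starts at roll index 6: rolls=6,0 (sum=6), consumes 2 rolls
Frame 5 starts at roll index 8: rolls=1,1 (sum=2), consumes 2 rolls
Frame 6 starts at roll index 10: rolls=1,8 (sum=9), consumes 2 rolls
Frame 7 starts at roll index 12: rolls=2,2 (sum=4), consumes 2 rolls
Frame 8 starts at roll index 14: rolls=8,0 (sum=8), consumes 2 rolls
Frame 9 starts at roll index 16: rolls=6,1 (sum=7), consumes 2 rolls
Frame 10 starts at roll index 18: 3 remaining rolls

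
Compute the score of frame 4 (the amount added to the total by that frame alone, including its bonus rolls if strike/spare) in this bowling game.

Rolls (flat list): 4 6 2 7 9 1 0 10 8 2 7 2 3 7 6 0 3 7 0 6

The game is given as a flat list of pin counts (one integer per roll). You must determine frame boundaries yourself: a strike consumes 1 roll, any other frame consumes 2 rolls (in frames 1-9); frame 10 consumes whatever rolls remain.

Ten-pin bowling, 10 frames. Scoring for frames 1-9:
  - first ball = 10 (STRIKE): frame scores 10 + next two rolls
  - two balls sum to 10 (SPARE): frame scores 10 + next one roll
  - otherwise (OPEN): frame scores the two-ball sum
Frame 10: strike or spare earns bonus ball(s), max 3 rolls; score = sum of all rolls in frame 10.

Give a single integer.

Frame 1: SPARE (4+6=10). 10 + next roll (2) = 12. Cumulative: 12
Frame 2: OPEN (2+7=9). Cumulative: 21
Frame 3: SPARE (9+1=10). 10 + next roll (0) = 10. Cumulative: 31
Frame 4: SPARE (0+10=10). 10 + next roll (8) = 18. Cumulative: 49
Frame 5: SPARE (8+2=10). 10 + next roll (7) = 17. Cumulative: 66
Frame 6: OPEN (7+2=9). Cumulative: 75

Answer: 18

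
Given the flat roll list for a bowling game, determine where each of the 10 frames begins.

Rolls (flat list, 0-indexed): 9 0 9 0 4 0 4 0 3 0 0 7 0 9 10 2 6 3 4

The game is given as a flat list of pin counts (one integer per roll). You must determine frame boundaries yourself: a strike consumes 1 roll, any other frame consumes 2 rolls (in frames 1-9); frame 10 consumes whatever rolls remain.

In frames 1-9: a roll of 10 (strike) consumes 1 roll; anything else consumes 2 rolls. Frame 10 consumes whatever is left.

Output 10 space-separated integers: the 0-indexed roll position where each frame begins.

Answer: 0 2 4 6 8 10 12 14 15 17

Derivation:
Frame 1 starts at roll index 0: rolls=9,0 (sum=9), consumes 2 rolls
Frame 2 starts at roll index 2: rolls=9,0 (sum=9), consumes 2 rolls
Frame 3 starts at roll index 4: rolls=4,0 (sum=4), consumes 2 rolls
Frame 4 starts at roll index 6: rolls=4,0 (sum=4), consumes 2 rolls
Frame 5 starts at roll index 8: rolls=3,0 (sum=3), consumes 2 rolls
Frame 6 starts at roll index 10: rolls=0,7 (sum=7), consumes 2 rolls
Frame 7 starts at roll index 12: rolls=0,9 (sum=9), consumes 2 rolls
Frame 8 starts at roll index 14: roll=10 (strike), consumes 1 roll
Frame 9 starts at roll index 15: rolls=2,6 (sum=8), consumes 2 rolls
Frame 10 starts at roll index 17: 2 remaining rolls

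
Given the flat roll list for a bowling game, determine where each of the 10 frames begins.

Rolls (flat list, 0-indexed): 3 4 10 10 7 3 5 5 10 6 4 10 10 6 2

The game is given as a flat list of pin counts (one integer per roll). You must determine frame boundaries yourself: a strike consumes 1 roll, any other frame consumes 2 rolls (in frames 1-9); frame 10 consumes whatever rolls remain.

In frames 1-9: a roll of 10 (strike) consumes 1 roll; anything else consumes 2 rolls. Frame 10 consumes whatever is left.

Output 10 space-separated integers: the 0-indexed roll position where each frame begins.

Answer: 0 2 3 4 6 8 9 11 12 13

Derivation:
Frame 1 starts at roll index 0: rolls=3,4 (sum=7), consumes 2 rolls
Frame 2 starts at roll index 2: roll=10 (strike), consumes 1 roll
Frame 3 starts at roll index 3: roll=10 (strike), consumes 1 roll
Frame 4 starts at roll index 4: rolls=7,3 (sum=10), consumes 2 rolls
Frame 5 starts at roll index 6: rolls=5,5 (sum=10), consumes 2 rolls
Frame 6 starts at roll index 8: roll=10 (strike), consumes 1 roll
Frame 7 starts at roll index 9: rolls=6,4 (sum=10), consumes 2 rolls
Frame 8 starts at roll index 11: roll=10 (strike), consumes 1 roll
Frame 9 starts at roll index 12: roll=10 (strike), consumes 1 roll
Frame 10 starts at roll index 13: 2 remaining rolls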